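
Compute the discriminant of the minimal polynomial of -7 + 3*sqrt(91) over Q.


The element -7 + 3*sqrt(91) has minimal polynomial:
x^2 + 14*x - 770
Discriminant = (14)^2 - 4*(-770)
= 196 + 3080
= 3276

3276


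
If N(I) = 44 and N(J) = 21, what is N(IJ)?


N(IJ) = N(I) * N(J)
= 44 * 21
= 924

924


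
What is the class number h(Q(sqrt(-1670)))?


K = Q(sqrt(-1670)). d mod 4 = 2, so D = disc(K) = 4d = -6680
h(K) equals the number of primitive reduced positive-definite forms (a, b, c) = a*x^2 + b*x*y + c*y^2 with b^2 - 4ac = D,
where reduced means |b| <= a <= c, with b >= 0 whenever |b| = a or a = c, and primitive means gcd(a, b, c) = 1.
Reduced forces 3a^2 <= |D| = 6680, so 1 <= a <= 47; b must have the parity of D, and c = (b^2 - D)/(4a) must be an integer >= a.
Enumerate a = 1..47, b in [-a, a]:
  a=1: (1, 0, 1670)  [1]
  a=2: (2, 0, 835)  [1]
  a=3: (3, -2, 557), (3, 2, 557)  [2]
  a=4: none
  a=5: (5, 0, 334)  [1]
  a=6: (6, -4, 279), (6, 4, 279)  [2]
  a=7..8: none
  a=9: (9, -4, 186), (9, 4, 186)  [2]
  a=10: (10, 0, 167)  [1]
  a=11..14: none
  a=15: (15, -10, 113), (15, 10, 113)  [2]
  a=16: none
  a=17: (17, -16, 102), (17, 16, 102)  [2]
  a=18: (18, -4, 93), (18, 4, 93)  [2]
  a=19..22: none
  a=23: (23, -6, 73), (23, 6, 73)  [2]
  a=24..26: none
  a=27: (27, -4, 62), (27, 4, 62)  [2]
  a=28..29: none
  a=30: (30, -20, 59), (30, 20, 59)  [2]
  a=31: (31, -4, 54), (31, 4, 54)  [2]
  a=32..33: none
  a=34: (34, -16, 51), (34, 16, 51)  [2]
  a=35..44: none
  a=45: (45, -40, 46), (45, 40, 46)  [2]
  a=46..47: none
Total reduced forms: 1 + 1 + 2 + 1 + 2 + 2 + 1 + 2 + 2 + 2 + 2 + 2 + 2 + 2 + 2 + 2 = 28
h = 28

28


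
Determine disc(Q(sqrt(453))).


For K = Q(sqrt(d)) with d squarefree: disc(K) = d if d = 1 mod 4, and disc(K) = 4d if d = 2 or 3 mod 4.
Here d = 453, and d mod 4 = 1.
d = 1 mod 4 (O_K = Z[(1+sqrt(d))/2]), so disc(K) = d = 453

453


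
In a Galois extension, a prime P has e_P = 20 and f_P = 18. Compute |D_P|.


|D_P| = e * f
= 20 * 18
= 360

360


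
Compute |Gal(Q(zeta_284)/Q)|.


|Gal(Q(zeta_284)/Q)| = phi(284)
= 140

140


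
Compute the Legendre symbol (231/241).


p = 241 is prime, so compute (231/241) with the reciprocity algorithm (Jacobi-symbol steps: pull out 2s via (2/n), flip via reciprocity, reduce):
  reciprocity: (231/241) -> +(241/231)
  reduce: (10/231)
  pull out 2: (2/231) = +1  (since 231 mod 8 = 7)
  reciprocity: (5/231) -> +(231/5)
  reduce: (1/5)
  (1/5) = 1
Product of signs = 1
(231/241) = 1

1


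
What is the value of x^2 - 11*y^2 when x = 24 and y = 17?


x^2 - d*y^2
= 24^2 - 11*17^2
= 576 - 3179
= -2603

-2603


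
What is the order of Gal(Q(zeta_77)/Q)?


|Gal(Q(zeta_77)/Q)| = phi(77)
= 60

60


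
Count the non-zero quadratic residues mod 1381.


For prime p, the number of non-zero quadratic residues is (p-1)/2.
= (1381-1)/2
= 690

690


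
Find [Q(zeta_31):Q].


The degree equals Euler's totient phi(31).
31 = 31
phi(31) = 30

30


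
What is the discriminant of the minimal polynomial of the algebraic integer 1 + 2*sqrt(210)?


The element 1 + 2*sqrt(210) has minimal polynomial:
x^2 - 2*x - 839
Discriminant = (-2)^2 - 4*(-839)
= 4 + 3356
= 3360

3360


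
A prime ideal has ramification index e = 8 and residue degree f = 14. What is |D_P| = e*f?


|D_P| = e * f
= 8 * 14
= 112

112


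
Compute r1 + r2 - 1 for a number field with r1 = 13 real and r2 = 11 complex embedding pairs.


By Dirichlet's unit theorem:
rank = r1 + r2 - 1
= 13 + 11 - 1
= 23

23


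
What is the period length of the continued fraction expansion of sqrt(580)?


Run the CF algorithm for sqrt(580).
a_0 = floor(sqrt(580)) = 24; set m_0=0, q_0=1.
Recurrence: m' = q*a - m,  q' = (d - m'^2)/q,  a' = floor((a_0 + m')/q').
  step 1: m=24, q=4, a=12
  step 2: m=24, q=1, a=48
a_2 = 2*a_0 = 48, so the period closes here.
sqrt(580) = [24; 12, 48]
Period length = 2

2


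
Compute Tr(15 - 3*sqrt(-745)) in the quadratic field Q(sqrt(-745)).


Tr(a + b*sqrt(d)) = (a + b*sqrt(d)) + (a - b*sqrt(d)) = 2a
= 2 * (15)
= 30

30


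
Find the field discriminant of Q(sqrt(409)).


For K = Q(sqrt(d)) with d squarefree: disc(K) = d if d = 1 mod 4, and disc(K) = 4d if d = 2 or 3 mod 4.
Here d = 409, and d mod 4 = 1.
d = 1 mod 4 (O_K = Z[(1+sqrt(d))/2]), so disc(K) = d = 409

409


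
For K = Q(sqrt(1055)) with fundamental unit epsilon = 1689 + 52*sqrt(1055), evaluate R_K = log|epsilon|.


epsilon = 1689 + 52*sqrt(1055)
= 3377.9997
R = ln(3377.9997)
= 8.1250

8.1250


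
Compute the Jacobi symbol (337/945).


Compute (337/945) via quadratic reciprocity:
  reciprocity: (337/945) -> +(945/337)
  reduce: (271/337)
  reciprocity: (271/337) -> +(337/271)
  reduce: (66/271)
  pull out 2: (2/271) = +1  (since 271 mod 8 = 7)
  reciprocity: (33/271) -> +(271/33)
  reduce: (7/33)
  reciprocity: (7/33) -> +(33/7)
  reduce: (5/7)
  reciprocity: (5/7) -> +(7/5)
  reduce: (2/5)
  pull out 2: (2/5) = -1  (since 5 mod 8 = 5)
  (1/5) = 1
Product of signs = -1

-1


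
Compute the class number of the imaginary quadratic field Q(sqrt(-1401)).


K = Q(sqrt(-1401)). d mod 4 = 3, so D = disc(K) = 4d = -5604
h(K) equals the number of primitive reduced positive-definite forms (a, b, c) = a*x^2 + b*x*y + c*y^2 with b^2 - 4ac = D,
where reduced means |b| <= a <= c, with b >= 0 whenever |b| = a or a = c, and primitive means gcd(a, b, c) = 1.
Reduced forces 3a^2 <= |D| = 5604, so 1 <= a <= 43; b must have the parity of D, and c = (b^2 - D)/(4a) must be an integer >= a.
Enumerate a = 1..43, b in [-a, a]:
  a=1: (1, 0, 1401)  [1]
  a=2: (2, 2, 701)  [1]
  a=3: (3, 0, 467)  [1]
  a=4: none
  a=5: (5, -4, 281), (5, 4, 281)  [2]
  a=6: (6, 6, 235)  [1]
  a=7..9: none
  a=10: (10, -6, 141), (10, 6, 141)  [2]
  a=11..12: none
  a=13: (13, -8, 109), (13, 8, 109)  [2]
  a=14: none
  a=15: (15, -6, 94), (15, 6, 94)  [2]
  a=16..18: none
  a=19: (19, -18, 78), (19, 18, 78)  [2]
  a=20..22: none
  a=23: (23, -10, 62), (23, 10, 62)  [2]
  a=24: none
  a=25: (25, -14, 58), (25, 14, 58)  [2]
  a=26: (26, -18, 57), (26, 18, 57)  [2]
  a=27..28: none
  a=29: (29, -14, 50), (29, 14, 50)  [2]
  a=30: (30, -6, 47), (30, 6, 47)  [2]
  a=31: (31, -10, 46), (31, 10, 46)  [2]
  a=32..37: none
  a=38: (38, -18, 39), (38, 18, 39)  [2]
  a=39..43: none
Total reduced forms: 1 + 1 + 1 + 2 + 1 + 2 + 2 + 2 + 2 + 2 + 2 + 2 + 2 + 2 + 2 + 2 = 28
h = 28

28


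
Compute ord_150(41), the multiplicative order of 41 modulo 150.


We want ord_150(41), the smallest k >= 1 with 41^k = 1 mod 150.
n = 150 = 2 * 3 * 5^2, phi(150) = 40; the order divides phi(n).
Divisors of 40: 1, 2, 4, 5, 8, 10, 20, 40
Repeated squaring mod 150: 41^1 = 41, 41^2 = 31, 41^4 = 61, 41^8 = 121, 41^16 = 91, 41^32 = 31
Test divisors in increasing order:
  k=1: 41^1 = 41 mod 150
  k=2: 41^2 = 31 mod 150
  k=4: 41^4 = 61 mod 150
  k=5: 41^5 = 61 * 41 = 101 mod 150
  k=8: 41^8 = 121 mod 150
  k=10: 41^10 = 121 * 31 = 1 mod 150  <- first divisor giving 1
Order = 10

10


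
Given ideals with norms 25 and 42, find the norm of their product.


N(IJ) = N(I) * N(J)
= 25 * 42
= 1050

1050


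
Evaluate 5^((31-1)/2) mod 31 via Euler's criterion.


p = 31 is prime and the exponent is (p-1)/2 = 15, so by Euler's criterion 5^15 = (5/31) = +1 or -1 mod 31.
Compute by square-and-multiply:
  15 = 8 + 4 + 2 + 1 (binary 1111)
  Repeated squaring mod 31: 5^1 = 5, 5^2 = 25, 5^4 = 5, 5^8 = 25
  5^15 = 5^8 * 5^4 * 5^2 * 5^1 = 25 * 5 * 25 * 5 mod 31
    25 * 5 = 125 = 1 mod 31
    1 * 25 = 25 = 25 mod 31
    25 * 5 = 125 = 1 mod 31
  5^15 = 1 mod 31
Result 1: 5 is a quadratic residue mod 31.
5^15 mod 31 = 1

1


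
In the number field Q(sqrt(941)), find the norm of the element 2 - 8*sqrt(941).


N(a + b*sqrt(d)) = a^2 - d*b^2
= (2)^2 - (941)*(-8)^2
= 4 - 60224
= -60220

-60220


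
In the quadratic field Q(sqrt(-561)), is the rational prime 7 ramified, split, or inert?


K = Q(sqrt(-561)). Since d mod 4 = 3, disc(K) = -2244.
Check p | disc: -2244 mod 7 = 3.
p does not divide disc. Compute Legendre symbol (d/p):
6^((7-1)/2) mod 7 = -1
(d/p) = -1, so p is inert: (p) stays prime with e=1, f=2, g=1.
Therefore p is inert.

inert


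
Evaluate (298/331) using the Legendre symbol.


p = 331 is prime, so compute (298/331) with the reciprocity algorithm (Jacobi-symbol steps: pull out 2s via (2/n), flip via reciprocity, reduce):
  pull out 2: (2/331) = -1  (since 331 mod 8 = 3)
  reciprocity: (149/331) -> +(331/149)
  reduce: (33/149)
  reciprocity: (33/149) -> +(149/33)
  reduce: (17/33)
  reciprocity: (17/33) -> +(33/17)
  reduce: (16/17)
  pull out 2: (2/17) = +1  (since 17 mod 8 = 1)
  pull out 2: (2/17) = +1  (since 17 mod 8 = 1)
  pull out 2: (2/17) = +1  (since 17 mod 8 = 1)
  pull out 2: (2/17) = +1  (since 17 mod 8 = 1)
  (1/17) = 1
Product of signs = -1
(298/331) = -1

-1


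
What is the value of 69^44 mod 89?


p = 89 is prime and the exponent is (p-1)/2 = 44, so by Euler's criterion 69^44 = (69/89) = +1 or -1 mod 89.
Compute by square-and-multiply:
  44 = 32 + 8 + 4 (binary 101100)
  Repeated squaring mod 89: 69^1 = 69, 69^2 = 44, 69^4 = 67, 69^8 = 39, 69^16 = 8, 69^32 = 64
  69^44 = 69^32 * 69^8 * 69^4 = 64 * 39 * 67 mod 89
    64 * 39 = 2496 = 4 mod 89
    4 * 67 = 268 = 1 mod 89
  69^44 = 1 mod 89
Result 1: 69 is a quadratic residue mod 89.
69^44 mod 89 = 1

1


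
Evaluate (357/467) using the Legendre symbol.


p = 467 is prime, so compute (357/467) with the reciprocity algorithm (Jacobi-symbol steps: pull out 2s via (2/n), flip via reciprocity, reduce):
  reciprocity: (357/467) -> +(467/357)
  reduce: (110/357)
  pull out 2: (2/357) = -1  (since 357 mod 8 = 5)
  reciprocity: (55/357) -> +(357/55)
  reduce: (27/55)
  reciprocity: (27/55) -> -(55/27)
  reduce: (1/27)
  (1/27) = 1
Product of signs = 1
(357/467) = 1

1


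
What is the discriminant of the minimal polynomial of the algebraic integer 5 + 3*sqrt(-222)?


The element 5 + 3*sqrt(-222) has minimal polynomial:
x^2 - 10*x + 2023
Discriminant = (-10)^2 - 4*(2023)
= 100 - 8092
= -7992

-7992


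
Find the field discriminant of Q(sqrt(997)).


For K = Q(sqrt(d)) with d squarefree: disc(K) = d if d = 1 mod 4, and disc(K) = 4d if d = 2 or 3 mod 4.
Here d = 997, and d mod 4 = 1.
d = 1 mod 4 (O_K = Z[(1+sqrt(d))/2]), so disc(K) = d = 997

997


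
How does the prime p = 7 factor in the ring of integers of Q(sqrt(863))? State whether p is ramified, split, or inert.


K = Q(sqrt(863)). Since d mod 4 = 3, disc(K) = 3452.
Check p | disc: 3452 mod 7 = 1.
p does not divide disc. Compute Legendre symbol (d/p):
2^((7-1)/2) mod 7 = 1
(d/p) = 1, so p splits: (p) = P*P' with e=1, f=1, g=2.
Therefore p is split.

split


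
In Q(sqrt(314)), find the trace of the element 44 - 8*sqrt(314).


Tr(a + b*sqrt(d)) = (a + b*sqrt(d)) + (a - b*sqrt(d)) = 2a
= 2 * (44)
= 88

88


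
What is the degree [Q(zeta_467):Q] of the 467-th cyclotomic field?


The degree equals Euler's totient phi(467).
467 = 467
phi(467) = 466

466


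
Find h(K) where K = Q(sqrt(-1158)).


K = Q(sqrt(-1158)). d mod 4 = 2, so D = disc(K) = 4d = -4632
h(K) equals the number of primitive reduced positive-definite forms (a, b, c) = a*x^2 + b*x*y + c*y^2 with b^2 - 4ac = D,
where reduced means |b| <= a <= c, with b >= 0 whenever |b| = a or a = c, and primitive means gcd(a, b, c) = 1.
Reduced forces 3a^2 <= |D| = 4632, so 1 <= a <= 39; b must have the parity of D, and c = (b^2 - D)/(4a) must be an integer >= a.
Enumerate a = 1..39, b in [-a, a]:
  a=1: (1, 0, 1158)  [1]
  a=2: (2, 0, 579)  [1]
  a=3: (3, 0, 386)  [1]
  a=4..5: none
  a=6: (6, 0, 193)  [1]
  a=7: (7, -4, 166), (7, 4, 166)  [2]
  a=8..12: none
  a=13: (13, -10, 91), (13, 10, 91)  [2]
  a=14: (14, -4, 83), (14, 4, 83)  [2]
  a=15..16: none
  a=17: (17, -14, 71), (17, 14, 71)  [2]
  a=18: none
  a=19: (19, -2, 61), (19, 2, 61)  [2]
  a=20: none
  a=21: (21, -18, 59), (21, 18, 59)  [2]
  a=22..25: none
  a=26: (26, -16, 47), (26, 16, 47)  [2]
  a=27..30: none
  a=31: (31, -24, 42), (31, 24, 42)  [2]
  a=32..33: none
  a=34: (34, -20, 37), (34, 20, 37)  [2]
  a=35..37: none
  a=38: (38, -36, 39), (38, 36, 39)  [2]
  a=39: none
Total reduced forms: 1 + 1 + 1 + 1 + 2 + 2 + 2 + 2 + 2 + 2 + 2 + 2 + 2 + 2 = 24
h = 24

24


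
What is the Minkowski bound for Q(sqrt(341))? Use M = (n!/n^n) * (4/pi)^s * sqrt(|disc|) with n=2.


d = 341, d mod 4 = 1, so disc(K) = d = 341; |disc(K)| = 341
Real quadratic field, so n = 2, s = r2 = 0, r1 = 2
M = (n!/n^n) * (4/pi)^s * sqrt(|disc(K)|) = (2!/2^2) * (4/pi)^0 * sqrt(341)
= 0.5 * 1.000000 * 18.466185
= 9.2331

9.2331


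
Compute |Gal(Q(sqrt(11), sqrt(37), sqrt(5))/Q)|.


The 3 square roots of distinct primes are multiplicatively independent over Q,
so [K:Q] = 2^3 and Gal(K/Q) is isomorphic to (Z/2Z)^3.
|Gal| = 2^3 = 8

8


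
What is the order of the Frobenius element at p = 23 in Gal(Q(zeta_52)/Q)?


The Frobenius at p in Gal(Q(zeta_n)/Q) = (Z/nZ)* is the class of p, so its order is ord_52(23), the smallest k >= 1 with 23^k = 1 mod 52.
n = 52 = 2^2 * 13, phi(52) = 24; the order divides phi(n).
Divisors of 24: 1, 2, 3, 4, 6, 8, 12, 24
Repeated squaring mod 52: 23^1 = 23, 23^2 = 9, 23^4 = 29, 23^8 = 9, 23^16 = 29
Test divisors in increasing order:
  k=1: 23^1 = 23 mod 52
  k=2: 23^2 = 9 mod 52
  k=3: 23^3 = 9 * 23 = 51 mod 52
  k=4: 23^4 = 29 mod 52
  k=6: 23^6 = 29 * 9 = 1 mod 52  <- first divisor giving 1
Order = 6

6


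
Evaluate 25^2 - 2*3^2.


x^2 - d*y^2
= 25^2 - 2*3^2
= 625 - 18
= 607

607


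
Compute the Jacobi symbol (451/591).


Compute (451/591) via quadratic reciprocity:
  reciprocity: (451/591) -> -(591/451)
  reduce: (140/451)
  pull out 2: (2/451) = -1  (since 451 mod 8 = 3)
  pull out 2: (2/451) = -1  (since 451 mod 8 = 3)
  reciprocity: (35/451) -> -(451/35)
  reduce: (31/35)
  reciprocity: (31/35) -> -(35/31)
  reduce: (4/31)
  pull out 2: (2/31) = +1  (since 31 mod 8 = 7)
  pull out 2: (2/31) = +1  (since 31 mod 8 = 7)
  (1/31) = 1
Product of signs = -1

-1


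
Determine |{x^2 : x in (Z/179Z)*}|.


For prime p, the number of non-zero quadratic residues is (p-1)/2.
= (179-1)/2
= 89

89


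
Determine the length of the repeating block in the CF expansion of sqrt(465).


Run the CF algorithm for sqrt(465).
a_0 = floor(sqrt(465)) = 21; set m_0=0, q_0=1.
Recurrence: m' = q*a - m,  q' = (d - m'^2)/q,  a' = floor((a_0 + m')/q').
  step 1: m=21, q=24, a=1
  step 2: m=3, q=19, a=1
  step 3: m=16, q=11, a=3
  step 4: m=17, q=16, a=2
  step 5: m=15, q=15, a=2
  step 6: m=15, q=16, a=2
  step 7: m=17, q=11, a=3
  step 8: m=16, q=19, a=1
  step 9: m=3, q=24, a=1
  step 10: m=21, q=1, a=42
a_10 = 2*a_0 = 42, so the period closes here.
sqrt(465) = [21; 1, 1, 3, 2, 2, 2, 3, 1, 1, 42]
Period length = 10

10


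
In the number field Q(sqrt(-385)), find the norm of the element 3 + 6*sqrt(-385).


N(a + b*sqrt(d)) = a^2 - d*b^2
= (3)^2 - (-385)*(6)^2
= 9 + 13860
= 13869

13869


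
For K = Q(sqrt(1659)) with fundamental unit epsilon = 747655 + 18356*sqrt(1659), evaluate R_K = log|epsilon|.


epsilon = 747655 + 18356*sqrt(1659)
= 1.4953e+06
R = ln(1.4953e+06)
= 14.2178

14.2178


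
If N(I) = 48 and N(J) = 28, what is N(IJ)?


N(IJ) = N(I) * N(J)
= 48 * 28
= 1344

1344


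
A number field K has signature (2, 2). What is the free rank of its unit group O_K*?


By Dirichlet's unit theorem:
rank = r1 + r2 - 1
= 2 + 2 - 1
= 3

3


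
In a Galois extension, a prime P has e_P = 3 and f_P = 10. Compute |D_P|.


|D_P| = e * f
= 3 * 10
= 30

30


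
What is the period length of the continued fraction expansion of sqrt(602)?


Run the CF algorithm for sqrt(602).
a_0 = floor(sqrt(602)) = 24; set m_0=0, q_0=1.
Recurrence: m' = q*a - m,  q' = (d - m'^2)/q,  a' = floor((a_0 + m')/q').
  step 1: m=24, q=26, a=1
  step 2: m=2, q=23, a=1
  step 3: m=21, q=7, a=6
  step 4: m=21, q=23, a=1
  step 5: m=2, q=26, a=1
  step 6: m=24, q=1, a=48
a_6 = 2*a_0 = 48, so the period closes here.
sqrt(602) = [24; 1, 1, 6, 1, 1, 48]
Period length = 6

6


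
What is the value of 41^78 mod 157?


p = 157 is prime and the exponent is (p-1)/2 = 78, so by Euler's criterion 41^78 = (41/157) = +1 or -1 mod 157.
Compute by square-and-multiply:
  78 = 64 + 8 + 4 + 2 (binary 1001110)
  Repeated squaring mod 157: 41^1 = 41, 41^2 = 111, 41^4 = 75, 41^8 = 130, 41^16 = 101, 41^32 = 153, 41^64 = 16
  41^78 = 41^64 * 41^8 * 41^4 * 41^2 = 16 * 130 * 75 * 111 mod 157
    16 * 130 = 2080 = 39 mod 157
    39 * 75 = 2925 = 99 mod 157
    99 * 111 = 10989 = 156 mod 157
  41^78 = 156 mod 157
Result 156 = p - 1 = -1 mod 157: 41 is a quadratic non-residue mod 157. As a residue in [0, p-1] the value is 156.
41^78 mod 157 = 156

156


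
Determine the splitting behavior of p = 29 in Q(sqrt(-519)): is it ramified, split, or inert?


K = Q(sqrt(-519)). Since d mod 4 = 1, disc(K) = -519.
Check p | disc: -519 mod 29 = 3.
p does not divide disc. Compute Legendre symbol (d/p):
3^((29-1)/2) mod 29 = -1
(d/p) = -1, so p is inert: (p) stays prime with e=1, f=2, g=1.
Therefore p is inert.

inert


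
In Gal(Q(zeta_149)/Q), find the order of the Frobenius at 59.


The Frobenius at p in Gal(Q(zeta_n)/Q) = (Z/nZ)* is the class of p, so its order is ord_149(59), the smallest k >= 1 with 59^k = 1 mod 149.
n = 149 = 149, phi(149) = 148; the order divides phi(n).
Divisors of 148: 1, 2, 4, 37, 74, 148
Repeated squaring mod 149: 59^1 = 59, 59^2 = 54, 59^4 = 85, 59^8 = 73, 59^16 = 114, 59^32 = 33, 59^64 = 46, 59^128 = 30
Test divisors in increasing order:
  k=1: 59^1 = 59 mod 149
  k=2: 59^2 = 54 mod 149
  k=4: 59^4 = 85 mod 149
  k=37: 59^37 = 33 * 85 * 59 = 105 mod 149
  k=74: 59^74 = 46 * 73 * 54 = 148 mod 149
  k=148: 59^148 = 30 * 114 * 85 = 1 mod 149  <- first divisor giving 1
Order = 148

148


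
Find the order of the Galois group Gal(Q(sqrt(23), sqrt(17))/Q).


The 2 square roots of distinct primes are multiplicatively independent over Q,
so [K:Q] = 2^2 and Gal(K/Q) is isomorphic to (Z/2Z)^2.
|Gal| = 2^2 = 4

4


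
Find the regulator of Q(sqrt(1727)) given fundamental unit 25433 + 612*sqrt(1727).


epsilon = 25433 + 612*sqrt(1727)
= 50866.0000
R = ln(50866.0000)
= 10.8370

10.8370


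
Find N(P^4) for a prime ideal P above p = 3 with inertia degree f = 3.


N(P^a) = p^(a*f)
= 3^(4*3)
= 3^12
= 531441

531441


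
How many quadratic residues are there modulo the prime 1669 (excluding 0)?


For prime p, the number of non-zero quadratic residues is (p-1)/2.
= (1669-1)/2
= 834

834


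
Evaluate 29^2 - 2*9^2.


x^2 - d*y^2
= 29^2 - 2*9^2
= 841 - 162
= 679

679


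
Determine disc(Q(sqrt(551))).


For K = Q(sqrt(d)) with d squarefree: disc(K) = d if d = 1 mod 4, and disc(K) = 4d if d = 2 or 3 mod 4.
Here d = 551, and d mod 4 = 3.
d = 3 mod 4, not 1 (O_K = Z[sqrt(d)]), so disc(K) = 4d = 4 * (551) = 2204

2204


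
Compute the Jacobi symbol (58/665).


Compute (58/665) via quadratic reciprocity:
  pull out 2: (2/665) = +1  (since 665 mod 8 = 1)
  reciprocity: (29/665) -> +(665/29)
  reduce: (27/29)
  reciprocity: (27/29) -> +(29/27)
  reduce: (2/27)
  pull out 2: (2/27) = -1  (since 27 mod 8 = 3)
  (1/27) = 1
Product of signs = -1

-1


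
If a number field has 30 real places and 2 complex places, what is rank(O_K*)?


By Dirichlet's unit theorem:
rank = r1 + r2 - 1
= 30 + 2 - 1
= 31

31


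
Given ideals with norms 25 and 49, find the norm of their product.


N(IJ) = N(I) * N(J)
= 25 * 49
= 1225

1225


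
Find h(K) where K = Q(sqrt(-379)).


K = Q(sqrt(-379)). d mod 4 = 1, so D = disc(K) = d = -379
h(K) equals the number of primitive reduced positive-definite forms (a, b, c) = a*x^2 + b*x*y + c*y^2 with b^2 - 4ac = D,
where reduced means |b| <= a <= c, with b >= 0 whenever |b| = a or a = c, and primitive means gcd(a, b, c) = 1.
Reduced forces 3a^2 <= |D| = 379, so 1 <= a <= 11; b must have the parity of D, and c = (b^2 - D)/(4a) must be an integer >= a.
Enumerate a = 1..11, b in [-a, a]:
  a=1: (1, 1, 95)  [1]
  a=2..4: none
  a=5: (5, -1, 19), (5, 1, 19)  [2]
  a=6..11: none
Total reduced forms: 1 + 2 = 3
h = 3

3


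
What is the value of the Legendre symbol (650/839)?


p = 839 is prime, so compute (650/839) with the reciprocity algorithm (Jacobi-symbol steps: pull out 2s via (2/n), flip via reciprocity, reduce):
  pull out 2: (2/839) = +1  (since 839 mod 8 = 7)
  reciprocity: (325/839) -> +(839/325)
  reduce: (189/325)
  reciprocity: (189/325) -> +(325/189)
  reduce: (136/189)
  pull out 2: (2/189) = -1  (since 189 mod 8 = 5)
  pull out 2: (2/189) = -1  (since 189 mod 8 = 5)
  pull out 2: (2/189) = -1  (since 189 mod 8 = 5)
  reciprocity: (17/189) -> +(189/17)
  reduce: (2/17)
  pull out 2: (2/17) = +1  (since 17 mod 8 = 1)
  (1/17) = 1
Product of signs = -1
(650/839) = -1

-1


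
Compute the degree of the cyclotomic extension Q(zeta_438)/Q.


The degree equals Euler's totient phi(438).
438 = 2 * 3 * 73
phi(438) = 144

144


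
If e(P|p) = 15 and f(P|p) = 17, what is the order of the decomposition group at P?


|D_P| = e * f
= 15 * 17
= 255

255


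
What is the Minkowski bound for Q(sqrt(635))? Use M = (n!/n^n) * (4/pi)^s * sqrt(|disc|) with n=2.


d = 635, d mod 4 = 3, so disc(K) = 4d = 2540; |disc(K)| = 2540
Real quadratic field, so n = 2, s = r2 = 0, r1 = 2
M = (n!/n^n) * (4/pi)^s * sqrt(|disc(K)|) = (2!/2^2) * (4/pi)^0 * sqrt(2540)
= 0.5 * 1.000000 * 50.398413
= 25.1992

25.1992


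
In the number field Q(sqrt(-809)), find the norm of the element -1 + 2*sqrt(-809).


N(a + b*sqrt(d)) = a^2 - d*b^2
= (-1)^2 - (-809)*(2)^2
= 1 + 3236
= 3237

3237


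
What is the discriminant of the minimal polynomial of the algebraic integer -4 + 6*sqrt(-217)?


The element -4 + 6*sqrt(-217) has minimal polynomial:
x^2 + 8*x + 7828
Discriminant = (8)^2 - 4*(7828)
= 64 - 31312
= -31248

-31248


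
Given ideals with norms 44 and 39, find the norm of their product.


N(IJ) = N(I) * N(J)
= 44 * 39
= 1716

1716


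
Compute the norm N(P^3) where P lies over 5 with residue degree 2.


N(P^a) = p^(a*f)
= 5^(3*2)
= 5^6
= 15625

15625


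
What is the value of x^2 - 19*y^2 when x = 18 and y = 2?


x^2 - d*y^2
= 18^2 - 19*2^2
= 324 - 76
= 248

248


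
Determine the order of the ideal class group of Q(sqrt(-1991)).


K = Q(sqrt(-1991)). d mod 4 = 1, so D = disc(K) = d = -1991
h(K) equals the number of primitive reduced positive-definite forms (a, b, c) = a*x^2 + b*x*y + c*y^2 with b^2 - 4ac = D,
where reduced means |b| <= a <= c, with b >= 0 whenever |b| = a or a = c, and primitive means gcd(a, b, c) = 1.
Reduced forces 3a^2 <= |D| = 1991, so 1 <= a <= 25; b must have the parity of D, and c = (b^2 - D)/(4a) must be an integer >= a.
Enumerate a = 1..25, b in [-a, a]:
  a=1: (1, 1, 498)  [1]
  a=2: (2, -1, 249), (2, 1, 249)  [2]
  a=3: (3, -1, 166), (3, 1, 166)  [2]
  a=4: (4, -3, 125), (4, 3, 125)  [2]
  a=5: (5, -3, 100), (5, 3, 100)  [2]
  a=6: (6, -5, 84), (6, -1, 83), (6, 1, 83), (6, 5, 84)  [4]
  a=7: (7, -5, 72), (7, 5, 72)  [2]
  a=8: (8, -5, 63), (8, 5, 63)  [2]
  a=9: (9, -5, 56), (9, 5, 56)  [2]
  a=10: (10, -7, 51), (10, -3, 50), (10, 3, 50), (10, 7, 51)  [4]
  a=11: (11, 11, 48)  [1]
  a=12: (12, -11, 44), (12, -5, 42), (12, 5, 42), (12, 11, 44)  [4]
  a=13: none
  a=14: (14, -9, 37), (14, -5, 36), (14, 5, 36), (14, 9, 37)  [4]
  a=15: (15, -13, 36), (15, -7, 34), (15, 7, 34), (15, 13, 36)  [4]
  a=16: (16, -11, 33), (16, 11, 33)  [2]
  a=17: (17, -7, 30), (17, 7, 30)  [2]
  a=18: (18, -13, 30), (18, -5, 28), (18, 5, 28), (18, 13, 30)  [4]
  a=19: (19, -17, 30), (19, 17, 30)  [2]
  a=20: (20, -13, 27), (20, -3, 25), (20, 3, 25), (20, 13, 27)  [4]
  a=21: (21, -19, 28), (21, -5, 24), (21, 5, 24), (21, 19, 28)  [4]
  a=22: (22, -11, 24), (22, 11, 24)  [2]
  a=23..25: none
Total reduced forms: 1 + 2 + 2 + 2 + 2 + 4 + 2 + 2 + 2 + 4 + 1 + 4 + 4 + 4 + 2 + 2 + 4 + 2 + 4 + 4 + 2 = 56
h = 56

56


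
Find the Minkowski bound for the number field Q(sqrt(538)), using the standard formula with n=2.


d = 538, d mod 4 = 2, so disc(K) = 4d = 2152; |disc(K)| = 2152
Real quadratic field, so n = 2, s = r2 = 0, r1 = 2
M = (n!/n^n) * (4/pi)^s * sqrt(|disc(K)|) = (2!/2^2) * (4/pi)^0 * sqrt(2152)
= 0.5 * 1.000000 * 46.389654
= 23.1948

23.1948


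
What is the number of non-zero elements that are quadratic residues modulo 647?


For prime p, the number of non-zero quadratic residues is (p-1)/2.
= (647-1)/2
= 323

323


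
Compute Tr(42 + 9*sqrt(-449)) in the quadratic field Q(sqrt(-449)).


Tr(a + b*sqrt(d)) = (a + b*sqrt(d)) + (a - b*sqrt(d)) = 2a
= 2 * (42)
= 84

84


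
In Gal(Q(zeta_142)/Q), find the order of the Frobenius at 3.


The Frobenius at p in Gal(Q(zeta_n)/Q) = (Z/nZ)* is the class of p, so its order is ord_142(3), the smallest k >= 1 with 3^k = 1 mod 142.
n = 142 = 2 * 71, phi(142) = 70; the order divides phi(n).
Divisors of 70: 1, 2, 5, 7, 10, 14, 35, 70
Repeated squaring mod 142: 3^1 = 3, 3^2 = 9, 3^4 = 81, 3^8 = 29, 3^16 = 131, 3^32 = 121, 3^64 = 15
Test divisors in increasing order:
  k=1: 3^1 = 3 mod 142
  k=2: 3^2 = 9 mod 142
  k=5: 3^5 = 81 * 3 = 101 mod 142
  k=7: 3^7 = 81 * 9 * 3 = 57 mod 142
  k=10: 3^10 = 29 * 9 = 119 mod 142
  k=14: 3^14 = 29 * 81 * 9 = 125 mod 142
  k=35: 3^35 = 121 * 9 * 3 = 1 mod 142  <- first divisor giving 1
Order = 35

35


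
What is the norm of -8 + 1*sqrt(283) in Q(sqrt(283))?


N(a + b*sqrt(d)) = a^2 - d*b^2
= (-8)^2 - (283)*(1)^2
= 64 - 283
= -219

-219


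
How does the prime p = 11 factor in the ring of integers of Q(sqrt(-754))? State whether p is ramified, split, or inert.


K = Q(sqrt(-754)). Since d mod 4 = 2, disc(K) = -3016.
Check p | disc: -3016 mod 11 = 9.
p does not divide disc. Compute Legendre symbol (d/p):
5^((11-1)/2) mod 11 = 1
(d/p) = 1, so p splits: (p) = P*P' with e=1, f=1, g=2.
Therefore p is split.

split


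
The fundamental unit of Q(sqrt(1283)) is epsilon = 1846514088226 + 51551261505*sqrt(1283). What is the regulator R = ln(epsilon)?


epsilon = 1846514088226 + 51551261505*sqrt(1283)
= 3.6930e+12
R = ln(3.6930e+12)
= 28.9375

28.9375


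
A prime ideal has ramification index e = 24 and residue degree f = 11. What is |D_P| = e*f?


|D_P| = e * f
= 24 * 11
= 264

264


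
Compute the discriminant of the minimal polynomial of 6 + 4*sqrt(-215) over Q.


The element 6 + 4*sqrt(-215) has minimal polynomial:
x^2 - 12*x + 3476
Discriminant = (-12)^2 - 4*(3476)
= 144 - 13904
= -13760

-13760


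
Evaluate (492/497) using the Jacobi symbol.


Compute (492/497) via quadratic reciprocity:
  pull out 2: (2/497) = +1  (since 497 mod 8 = 1)
  pull out 2: (2/497) = +1  (since 497 mod 8 = 1)
  reciprocity: (123/497) -> +(497/123)
  reduce: (5/123)
  reciprocity: (5/123) -> +(123/5)
  reduce: (3/5)
  reciprocity: (3/5) -> +(5/3)
  reduce: (2/3)
  pull out 2: (2/3) = -1  (since 3 mod 8 = 3)
  (1/3) = 1
Product of signs = -1

-1


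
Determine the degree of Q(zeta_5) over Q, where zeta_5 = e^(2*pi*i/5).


The degree equals Euler's totient phi(5).
5 = 5
phi(5) = 4

4


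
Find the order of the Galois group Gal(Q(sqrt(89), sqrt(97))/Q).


The 2 square roots of distinct primes are multiplicatively independent over Q,
so [K:Q] = 2^2 and Gal(K/Q) is isomorphic to (Z/2Z)^2.
|Gal| = 2^2 = 4

4


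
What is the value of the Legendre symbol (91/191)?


p = 191 is prime, so compute (91/191) with the reciprocity algorithm (Jacobi-symbol steps: pull out 2s via (2/n), flip via reciprocity, reduce):
  reciprocity: (91/191) -> -(191/91)
  reduce: (9/91)
  reciprocity: (9/91) -> +(91/9)
  reduce: (1/9)
  (1/9) = 1
Product of signs = -1
(91/191) = -1

-1


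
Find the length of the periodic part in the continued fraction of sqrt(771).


Run the CF algorithm for sqrt(771).
a_0 = floor(sqrt(771)) = 27; set m_0=0, q_0=1.
Recurrence: m' = q*a - m,  q' = (d - m'^2)/q,  a' = floor((a_0 + m')/q').
  step 1: m=27, q=42, a=1
  step 2: m=15, q=13, a=3
  step 3: m=24, q=15, a=3
  step 4: m=21, q=22, a=2
  step 5: m=23, q=11, a=4
  step 6: m=21, q=30, a=1
  step 7: m=9, q=23, a=1
  step 8: m=14, q=25, a=1
  step 9: m=11, q=26, a=1
  step 10: m=15, q=21, a=2
  step 11: m=27, q=2, a=27
  step 12: m=27, q=21, a=2
  step 13: m=15, q=26, a=1
  step 14: m=11, q=25, a=1
  step 15: m=14, q=23, a=1
  step 16: m=9, q=30, a=1
  step 17: m=21, q=11, a=4
  step 18: m=23, q=22, a=2
  step 19: m=21, q=15, a=3
  step 20: m=24, q=13, a=3
  step 21: m=15, q=42, a=1
  step 22: m=27, q=1, a=54
a_22 = 2*a_0 = 54, so the period closes here.
sqrt(771) = [27; 1, 3, 3, 2, 4, 1, 1, 1, 1, 2, 27, 2, 1, 1, 1, 1, 4, 2, 3, 3, 1, 54]
Period length = 22

22


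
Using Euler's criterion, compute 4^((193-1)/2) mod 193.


p = 193 is prime and the exponent is (p-1)/2 = 96, so by Euler's criterion 4^96 = (4/193) = +1 or -1 mod 193.
Compute by square-and-multiply:
  96 = 64 + 32 (binary 1100000)
  Repeated squaring mod 193: 4^1 = 4, 4^2 = 16, 4^4 = 63, 4^8 = 109, 4^16 = 108, 4^32 = 84, 4^64 = 108
  4^96 = 4^64 * 4^32 = 108 * 84 mod 193
    108 * 84 = 9072 = 1 mod 193
  4^96 = 1 mod 193
Result 1: 4 is a quadratic residue mod 193.
4^96 mod 193 = 1

1


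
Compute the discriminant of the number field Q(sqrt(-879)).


For K = Q(sqrt(d)) with d squarefree: disc(K) = d if d = 1 mod 4, and disc(K) = 4d if d = 2 or 3 mod 4.
Here d = -879, and d mod 4 = 1.
d = 1 mod 4 (O_K = Z[(1+sqrt(d))/2]), so disc(K) = d = -879

-879


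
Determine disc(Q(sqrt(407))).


For K = Q(sqrt(d)) with d squarefree: disc(K) = d if d = 1 mod 4, and disc(K) = 4d if d = 2 or 3 mod 4.
Here d = 407, and d mod 4 = 3.
d = 3 mod 4, not 1 (O_K = Z[sqrt(d)]), so disc(K) = 4d = 4 * (407) = 1628

1628


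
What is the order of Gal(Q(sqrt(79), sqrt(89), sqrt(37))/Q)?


The 3 square roots of distinct primes are multiplicatively independent over Q,
so [K:Q] = 2^3 and Gal(K/Q) is isomorphic to (Z/2Z)^3.
|Gal| = 2^3 = 8

8


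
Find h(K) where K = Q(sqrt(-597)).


K = Q(sqrt(-597)). d mod 4 = 3, so D = disc(K) = 4d = -2388
h(K) equals the number of primitive reduced positive-definite forms (a, b, c) = a*x^2 + b*x*y + c*y^2 with b^2 - 4ac = D,
where reduced means |b| <= a <= c, with b >= 0 whenever |b| = a or a = c, and primitive means gcd(a, b, c) = 1.
Reduced forces 3a^2 <= |D| = 2388, so 1 <= a <= 28; b must have the parity of D, and c = (b^2 - D)/(4a) must be an integer >= a.
Enumerate a = 1..28, b in [-a, a]:
  a=1: (1, 0, 597)  [1]
  a=2: (2, 2, 299)  [1]
  a=3: (3, 0, 199)  [1]
  a=4..5: none
  a=6: (6, 6, 101)  [1]
  a=7..12: none
  a=13: (13, -2, 46), (13, 2, 46)  [2]
  a=14..16: none
  a=17: (17, -14, 38), (17, 14, 38)  [2]
  a=18: none
  a=19: (19, -14, 34), (19, 14, 34)  [2]
  a=20..22: none
  a=23: (23, -2, 26), (23, 2, 26)  [2]
  a=24..28: none
Total reduced forms: 1 + 1 + 1 + 1 + 2 + 2 + 2 + 2 = 12
h = 12

12


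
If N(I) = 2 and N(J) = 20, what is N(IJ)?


N(IJ) = N(I) * N(J)
= 2 * 20
= 40

40


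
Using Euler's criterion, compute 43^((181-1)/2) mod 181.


p = 181 is prime and the exponent is (p-1)/2 = 90, so by Euler's criterion 43^90 = (43/181) = +1 or -1 mod 181.
Compute by square-and-multiply:
  90 = 64 + 16 + 8 + 2 (binary 1011010)
  Repeated squaring mod 181: 43^1 = 43, 43^2 = 39, 43^4 = 73, 43^8 = 80, 43^16 = 65, 43^32 = 62, 43^64 = 43
  43^90 = 43^64 * 43^16 * 43^8 * 43^2 = 43 * 65 * 80 * 39 mod 181
    43 * 65 = 2795 = 80 mod 181
    80 * 80 = 6400 = 65 mod 181
    65 * 39 = 2535 = 1 mod 181
  43^90 = 1 mod 181
Result 1: 43 is a quadratic residue mod 181.
43^90 mod 181 = 1

1


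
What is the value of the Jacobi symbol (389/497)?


Compute (389/497) via quadratic reciprocity:
  reciprocity: (389/497) -> +(497/389)
  reduce: (108/389)
  pull out 2: (2/389) = -1  (since 389 mod 8 = 5)
  pull out 2: (2/389) = -1  (since 389 mod 8 = 5)
  reciprocity: (27/389) -> +(389/27)
  reduce: (11/27)
  reciprocity: (11/27) -> -(27/11)
  reduce: (5/11)
  reciprocity: (5/11) -> +(11/5)
  reduce: (1/5)
  (1/5) = 1
Product of signs = -1

-1


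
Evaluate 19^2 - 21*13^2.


x^2 - d*y^2
= 19^2 - 21*13^2
= 361 - 3549
= -3188

-3188


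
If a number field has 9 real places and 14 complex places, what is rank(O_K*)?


By Dirichlet's unit theorem:
rank = r1 + r2 - 1
= 9 + 14 - 1
= 22

22


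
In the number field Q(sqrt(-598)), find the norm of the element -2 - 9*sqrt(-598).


N(a + b*sqrt(d)) = a^2 - d*b^2
= (-2)^2 - (-598)*(-9)^2
= 4 + 48438
= 48442

48442


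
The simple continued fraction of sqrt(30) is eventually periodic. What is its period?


Run the CF algorithm for sqrt(30).
a_0 = floor(sqrt(30)) = 5; set m_0=0, q_0=1.
Recurrence: m' = q*a - m,  q' = (d - m'^2)/q,  a' = floor((a_0 + m')/q').
  step 1: m=5, q=5, a=2
  step 2: m=5, q=1, a=10
a_2 = 2*a_0 = 10, so the period closes here.
sqrt(30) = [5; 2, 10]
Period length = 2

2


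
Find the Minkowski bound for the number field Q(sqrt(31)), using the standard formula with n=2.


d = 31, d mod 4 = 3, so disc(K) = 4d = 124; |disc(K)| = 124
Real quadratic field, so n = 2, s = r2 = 0, r1 = 2
M = (n!/n^n) * (4/pi)^s * sqrt(|disc(K)|) = (2!/2^2) * (4/pi)^0 * sqrt(124)
= 0.5 * 1.000000 * 11.135529
= 5.5678

5.5678


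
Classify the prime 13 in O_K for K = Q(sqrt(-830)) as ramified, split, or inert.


K = Q(sqrt(-830)). Since d mod 4 = 2, disc(K) = -3320.
Check p | disc: -3320 mod 13 = 8.
p does not divide disc. Compute Legendre symbol (d/p):
2^((13-1)/2) mod 13 = -1
(d/p) = -1, so p is inert: (p) stays prime with e=1, f=2, g=1.
Therefore p is inert.

inert


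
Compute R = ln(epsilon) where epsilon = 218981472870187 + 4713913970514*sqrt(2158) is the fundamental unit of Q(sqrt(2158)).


epsilon = 218981472870187 + 4713913970514*sqrt(2158)
= 4.3796e+14
R = ln(4.3796e+14)
= 33.7132

33.7132


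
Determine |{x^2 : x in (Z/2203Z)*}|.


For prime p, the number of non-zero quadratic residues is (p-1)/2.
= (2203-1)/2
= 1101

1101


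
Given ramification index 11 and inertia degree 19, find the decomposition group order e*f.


|D_P| = e * f
= 11 * 19
= 209

209


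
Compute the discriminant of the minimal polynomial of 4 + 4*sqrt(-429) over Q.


The element 4 + 4*sqrt(-429) has minimal polynomial:
x^2 - 8*x + 6880
Discriminant = (-8)^2 - 4*(6880)
= 64 - 27520
= -27456

-27456


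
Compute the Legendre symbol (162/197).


p = 197 is prime, so compute (162/197) with the reciprocity algorithm (Jacobi-symbol steps: pull out 2s via (2/n), flip via reciprocity, reduce):
  pull out 2: (2/197) = -1  (since 197 mod 8 = 5)
  reciprocity: (81/197) -> +(197/81)
  reduce: (35/81)
  reciprocity: (35/81) -> +(81/35)
  reduce: (11/35)
  reciprocity: (11/35) -> -(35/11)
  reduce: (2/11)
  pull out 2: (2/11) = -1  (since 11 mod 8 = 3)
  (1/11) = 1
Product of signs = -1
(162/197) = -1

-1


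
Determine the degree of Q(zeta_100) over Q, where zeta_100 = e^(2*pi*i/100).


The degree equals Euler's totient phi(100).
100 = 2^2 * 5^2
phi(100) = 40

40


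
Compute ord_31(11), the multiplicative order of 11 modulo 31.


We want ord_31(11), the smallest k >= 1 with 11^k = 1 mod 31.
n = 31 = 31, phi(31) = 30; the order divides phi(n).
Divisors of 30: 1, 2, 3, 5, 6, 10, 15, 30
Repeated squaring mod 31: 11^1 = 11, 11^2 = 28, 11^4 = 9, 11^8 = 19, 11^16 = 20
Test divisors in increasing order:
  k=1: 11^1 = 11 mod 31
  k=2: 11^2 = 28 mod 31
  k=3: 11^3 = 28 * 11 = 29 mod 31
  k=5: 11^5 = 9 * 11 = 6 mod 31
  k=6: 11^6 = 9 * 28 = 4 mod 31
  k=10: 11^10 = 19 * 28 = 5 mod 31
  k=15: 11^15 = 19 * 9 * 28 * 11 = 30 mod 31
  k=30: 11^30 = 20 * 19 * 9 * 28 = 1 mod 31  <- first divisor giving 1
Order = 30

30


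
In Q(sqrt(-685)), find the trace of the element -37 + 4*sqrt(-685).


Tr(a + b*sqrt(d)) = (a + b*sqrt(d)) + (a - b*sqrt(d)) = 2a
= 2 * (-37)
= -74

-74


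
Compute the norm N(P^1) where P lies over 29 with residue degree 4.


N(P^a) = p^(a*f)
= 29^(1*4)
= 29^4
= 707281

707281


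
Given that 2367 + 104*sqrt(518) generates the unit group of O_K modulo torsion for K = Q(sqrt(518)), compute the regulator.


epsilon = 2367 + 104*sqrt(518)
= 4733.9998
R = ln(4733.9998)
= 8.4625

8.4625


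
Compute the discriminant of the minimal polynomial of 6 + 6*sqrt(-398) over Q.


The element 6 + 6*sqrt(-398) has minimal polynomial:
x^2 - 12*x + 14364
Discriminant = (-12)^2 - 4*(14364)
= 144 - 57456
= -57312

-57312


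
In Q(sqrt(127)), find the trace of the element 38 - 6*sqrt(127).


Tr(a + b*sqrt(d)) = (a + b*sqrt(d)) + (a - b*sqrt(d)) = 2a
= 2 * (38)
= 76

76


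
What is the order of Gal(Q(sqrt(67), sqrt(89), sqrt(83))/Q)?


The 3 square roots of distinct primes are multiplicatively independent over Q,
so [K:Q] = 2^3 and Gal(K/Q) is isomorphic to (Z/2Z)^3.
|Gal| = 2^3 = 8

8


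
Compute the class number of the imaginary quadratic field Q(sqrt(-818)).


K = Q(sqrt(-818)). d mod 4 = 2, so D = disc(K) = 4d = -3272
h(K) equals the number of primitive reduced positive-definite forms (a, b, c) = a*x^2 + b*x*y + c*y^2 with b^2 - 4ac = D,
where reduced means |b| <= a <= c, with b >= 0 whenever |b| = a or a = c, and primitive means gcd(a, b, c) = 1.
Reduced forces 3a^2 <= |D| = 3272, so 1 <= a <= 33; b must have the parity of D, and c = (b^2 - D)/(4a) must be an integer >= a.
Enumerate a = 1..33, b in [-a, a]:
  a=1: (1, 0, 818)  [1]
  a=2: (2, 0, 409)  [1]
  a=3: (3, -2, 273), (3, 2, 273)  [2]
  a=4..5: none
  a=6: (6, -4, 137), (6, 4, 137)  [2]
  a=7: (7, -2, 117), (7, 2, 117)  [2]
  a=8: none
  a=9: (9, -2, 91), (9, 2, 91)  [2]
  a=10..12: none
  a=13: (13, -2, 63), (13, 2, 63)  [2]
  a=14: (14, -12, 61), (14, 12, 61)  [2]
  a=15..16: none
  a=17: (17, -14, 51), (17, 14, 51)  [2]
  a=18: (18, -16, 49), (18, 16, 49)  [2]
  a=19..20: none
  a=21: (21, -16, 42), (21, -2, 39), (21, 2, 39), (21, 16, 42)  [4]
  a=22..25: none
  a=26: (26, -24, 37), (26, 24, 37)  [2]
  a=27: (27, -20, 34), (27, 20, 34)  [2]
  a=28: none
  a=29: (29, -18, 31), (29, 18, 31)  [2]
  a=30..33: none
Total reduced forms: 1 + 1 + 2 + 2 + 2 + 2 + 2 + 2 + 2 + 2 + 4 + 2 + 2 + 2 = 28
h = 28

28


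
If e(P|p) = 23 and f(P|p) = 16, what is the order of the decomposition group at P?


|D_P| = e * f
= 23 * 16
= 368

368


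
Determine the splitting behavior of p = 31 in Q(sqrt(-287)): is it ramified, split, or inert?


K = Q(sqrt(-287)). Since d mod 4 = 1, disc(K) = -287.
Check p | disc: -287 mod 31 = 23.
p does not divide disc. Compute Legendre symbol (d/p):
23^((31-1)/2) mod 31 = -1
(d/p) = -1, so p is inert: (p) stays prime with e=1, f=2, g=1.
Therefore p is inert.

inert


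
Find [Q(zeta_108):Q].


The degree equals Euler's totient phi(108).
108 = 2^2 * 3^3
phi(108) = 36

36


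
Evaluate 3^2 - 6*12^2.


x^2 - d*y^2
= 3^2 - 6*12^2
= 9 - 864
= -855

-855


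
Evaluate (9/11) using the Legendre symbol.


p = 11 is prime, so compute (9/11) with the reciprocity algorithm (Jacobi-symbol steps: pull out 2s via (2/n), flip via reciprocity, reduce):
  reciprocity: (9/11) -> +(11/9)
  reduce: (2/9)
  pull out 2: (2/9) = +1  (since 9 mod 8 = 1)
  (1/9) = 1
Product of signs = 1
(9/11) = 1

1


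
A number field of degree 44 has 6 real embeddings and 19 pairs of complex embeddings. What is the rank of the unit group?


By Dirichlet's unit theorem:
rank = r1 + r2 - 1
= 6 + 19 - 1
= 24

24


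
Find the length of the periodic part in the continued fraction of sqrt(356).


Run the CF algorithm for sqrt(356).
a_0 = floor(sqrt(356)) = 18; set m_0=0, q_0=1.
Recurrence: m' = q*a - m,  q' = (d - m'^2)/q,  a' = floor((a_0 + m')/q').
  step 1: m=18, q=32, a=1
  step 2: m=14, q=5, a=6
  step 3: m=16, q=20, a=1
  step 4: m=4, q=17, a=1
  step 5: m=13, q=11, a=2
  step 6: m=9, q=25, a=1
  step 7: m=16, q=4, a=8
  step 8: m=16, q=25, a=1
  step 9: m=9, q=11, a=2
  step 10: m=13, q=17, a=1
  step 11: m=4, q=20, a=1
  step 12: m=16, q=5, a=6
  step 13: m=14, q=32, a=1
  step 14: m=18, q=1, a=36
a_14 = 2*a_0 = 36, so the period closes here.
sqrt(356) = [18; 1, 6, 1, 1, 2, 1, 8, 1, 2, 1, 1, 6, 1, 36]
Period length = 14

14


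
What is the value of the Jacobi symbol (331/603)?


Compute (331/603) via quadratic reciprocity:
  reciprocity: (331/603) -> -(603/331)
  reduce: (272/331)
  pull out 2: (2/331) = -1  (since 331 mod 8 = 3)
  pull out 2: (2/331) = -1  (since 331 mod 8 = 3)
  pull out 2: (2/331) = -1  (since 331 mod 8 = 3)
  pull out 2: (2/331) = -1  (since 331 mod 8 = 3)
  reciprocity: (17/331) -> +(331/17)
  reduce: (8/17)
  pull out 2: (2/17) = +1  (since 17 mod 8 = 1)
  pull out 2: (2/17) = +1  (since 17 mod 8 = 1)
  pull out 2: (2/17) = +1  (since 17 mod 8 = 1)
  (1/17) = 1
Product of signs = -1

-1
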